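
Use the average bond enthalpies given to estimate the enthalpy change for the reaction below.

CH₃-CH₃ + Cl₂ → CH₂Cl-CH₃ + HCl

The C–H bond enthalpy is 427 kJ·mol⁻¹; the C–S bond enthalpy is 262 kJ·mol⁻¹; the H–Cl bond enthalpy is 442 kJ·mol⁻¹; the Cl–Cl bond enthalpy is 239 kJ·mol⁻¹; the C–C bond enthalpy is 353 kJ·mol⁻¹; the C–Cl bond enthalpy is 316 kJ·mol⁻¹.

Bonds broken (reactants):
  C–C: 1 × 353 = 353
  C–H: 6 × 427 = 2562
  Cl–Cl: 1 × 239 = 239
  Σ(broken) = 3154 kJ
Bonds formed (products):
  C–C: 1 × 353 = 353
  C–Cl: 1 × 316 = 316
  C–H: 5 × 427 = 2135
  H–Cl: 1 × 442 = 442
  Σ(formed) = 3246 kJ
ΔH = Σ(broken) − Σ(formed) = 3154 − 3246 = −92 kJ

ΔH ≈ −92 kJ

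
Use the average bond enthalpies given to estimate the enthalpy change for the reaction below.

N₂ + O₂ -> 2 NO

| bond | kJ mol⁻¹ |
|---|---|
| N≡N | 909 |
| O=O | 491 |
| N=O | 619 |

Bonds broken (reactants):
  N≡N: 1 × 909 = 909
  O=O: 1 × 491 = 491
  Σ(broken) = 1400 kJ
Bonds formed (products):
  N=O: 2 × 619 = 1238
  Σ(formed) = 1238 kJ
ΔH = Σ(broken) − Σ(formed) = 1400 − 1238 = +162 kJ

ΔH ≈ +162 kJ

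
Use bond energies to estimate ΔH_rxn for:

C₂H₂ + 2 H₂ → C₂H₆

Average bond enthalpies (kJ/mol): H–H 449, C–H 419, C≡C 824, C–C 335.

Bonds broken (reactants):
  C≡C: 1 × 824 = 824
  C–H: 2 × 419 = 838
  H–H: 2 × 449 = 898
  Σ(broken) = 2560 kJ
Bonds formed (products):
  C–C: 1 × 335 = 335
  C–H: 6 × 419 = 2514
  Σ(formed) = 2849 kJ
ΔH = Σ(broken) − Σ(formed) = 2560 − 2849 = −289 kJ

ΔH ≈ −289 kJ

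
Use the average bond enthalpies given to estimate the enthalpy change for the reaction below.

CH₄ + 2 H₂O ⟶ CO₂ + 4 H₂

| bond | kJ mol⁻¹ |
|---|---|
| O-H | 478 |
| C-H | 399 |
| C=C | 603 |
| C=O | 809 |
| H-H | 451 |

Bonds broken (reactants):
  C-H: 4 × 399 = 1596
  O-H: 4 × 478 = 1912
  Σ(broken) = 3508 kJ
Bonds formed (products):
  C=O: 2 × 809 = 1618
  H-H: 4 × 451 = 1804
  Σ(formed) = 3422 kJ
ΔH = Σ(broken) − Σ(formed) = 3508 − 3422 = +86 kJ

ΔH ≈ +86 kJ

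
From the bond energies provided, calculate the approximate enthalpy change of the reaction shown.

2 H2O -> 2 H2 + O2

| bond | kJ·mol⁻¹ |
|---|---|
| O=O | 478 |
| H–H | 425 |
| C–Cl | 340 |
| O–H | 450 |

ΔH ≈ +472 kJ

Bonds broken (reactants):
  O–H: 4 × 450 = 1800
  Σ(broken) = 1800 kJ
Bonds formed (products):
  H–H: 2 × 425 = 850
  O=O: 1 × 478 = 478
  Σ(formed) = 1328 kJ
ΔH = Σ(broken) − Σ(formed) = 1800 − 1328 = +472 kJ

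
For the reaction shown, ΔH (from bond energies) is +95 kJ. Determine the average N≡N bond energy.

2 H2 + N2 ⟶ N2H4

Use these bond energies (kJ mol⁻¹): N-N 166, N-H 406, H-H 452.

Let D be the N≡N bond energy.
Σ(broken) = 2×452 + 1×D = 904 + D
Σ(formed) = 4×406 + 1×166 = 1790
ΔH = Σ(broken) − Σ(formed) = (904 + D) − (1790) = −886 + D
Setting this equal to +95 kJ gives D = 981 kJ/mol.

D(N≡N) ≈ 981 kJ/mol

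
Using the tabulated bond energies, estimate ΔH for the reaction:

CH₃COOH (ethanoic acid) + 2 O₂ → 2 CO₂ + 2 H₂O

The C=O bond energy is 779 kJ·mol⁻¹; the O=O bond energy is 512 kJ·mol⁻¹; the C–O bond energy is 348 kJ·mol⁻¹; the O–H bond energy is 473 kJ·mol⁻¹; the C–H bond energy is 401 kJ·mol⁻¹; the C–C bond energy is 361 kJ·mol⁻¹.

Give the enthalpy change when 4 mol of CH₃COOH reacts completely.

Bonds broken (reactants):
  C–C: 1 × 361 = 361
  C–H: 3 × 401 = 1203
  C–O: 1 × 348 = 348
  C=O: 1 × 779 = 779
  O–H: 1 × 473 = 473
  O=O: 2 × 512 = 1024
  Σ(broken) = 4188 kJ
Bonds formed (products):
  C=O: 4 × 779 = 3116
  O–H: 4 × 473 = 1892
  Σ(formed) = 5008 kJ
ΔH = Σ(broken) − Σ(formed) = 4188 − 5008 = −820 kJ
For 4× the reaction as written: 4 × (−820) = −3280 kJ

ΔH = −3280 kJ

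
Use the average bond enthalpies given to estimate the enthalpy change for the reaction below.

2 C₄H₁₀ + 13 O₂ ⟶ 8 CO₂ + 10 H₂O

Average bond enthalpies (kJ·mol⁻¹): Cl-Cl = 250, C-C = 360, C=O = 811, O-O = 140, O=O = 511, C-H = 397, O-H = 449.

Bonds broken (reactants):
  C-C: 6 × 360 = 2160
  C-H: 20 × 397 = 7940
  O=O: 13 × 511 = 6643
  Σ(broken) = 16743 kJ
Bonds formed (products):
  C=O: 16 × 811 = 12976
  O-H: 20 × 449 = 8980
  Σ(formed) = 21956 kJ
ΔH = Σ(broken) − Σ(formed) = 16743 − 21956 = −5213 kJ

ΔH ≈ −5213 kJ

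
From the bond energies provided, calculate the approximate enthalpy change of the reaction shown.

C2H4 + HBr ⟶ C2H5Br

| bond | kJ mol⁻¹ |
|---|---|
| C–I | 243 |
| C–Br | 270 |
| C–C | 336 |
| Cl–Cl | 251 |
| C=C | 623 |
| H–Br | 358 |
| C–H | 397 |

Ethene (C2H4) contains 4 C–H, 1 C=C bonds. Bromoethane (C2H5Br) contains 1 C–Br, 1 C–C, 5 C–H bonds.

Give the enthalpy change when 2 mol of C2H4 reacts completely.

ΔH = −44 kJ

Bonds broken (reactants):
  C–H: 4 × 397 = 1588
  C=C: 1 × 623 = 623
  H–Br: 1 × 358 = 358
  Σ(broken) = 2569 kJ
Bonds formed (products):
  C–Br: 1 × 270 = 270
  C–C: 1 × 336 = 336
  C–H: 5 × 397 = 1985
  Σ(formed) = 2591 kJ
ΔH = Σ(broken) − Σ(formed) = 2569 − 2591 = −22 kJ
For 2× the reaction as written: 2 × (−22) = −44 kJ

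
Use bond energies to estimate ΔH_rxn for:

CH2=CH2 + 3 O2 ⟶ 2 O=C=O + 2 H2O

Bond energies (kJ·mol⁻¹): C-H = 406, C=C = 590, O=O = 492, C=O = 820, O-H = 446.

ΔH ≈ −1374 kJ

Bonds broken (reactants):
  C-H: 4 × 406 = 1624
  C=C: 1 × 590 = 590
  O=O: 3 × 492 = 1476
  Σ(broken) = 3690 kJ
Bonds formed (products):
  C=O: 4 × 820 = 3280
  O-H: 4 × 446 = 1784
  Σ(formed) = 5064 kJ
ΔH = Σ(broken) − Σ(formed) = 3690 − 5064 = −1374 kJ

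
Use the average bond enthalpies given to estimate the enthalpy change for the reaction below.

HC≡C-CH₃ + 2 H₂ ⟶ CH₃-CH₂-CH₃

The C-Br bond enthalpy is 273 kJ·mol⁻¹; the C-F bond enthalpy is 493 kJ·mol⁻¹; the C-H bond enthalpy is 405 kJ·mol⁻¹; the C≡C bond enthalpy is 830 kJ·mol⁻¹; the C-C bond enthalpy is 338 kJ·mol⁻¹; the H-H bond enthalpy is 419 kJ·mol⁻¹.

ΔH ≈ −290 kJ

Bonds broken (reactants):
  C≡C: 1 × 830 = 830
  C-C: 1 × 338 = 338
  C-H: 4 × 405 = 1620
  H-H: 2 × 419 = 838
  Σ(broken) = 3626 kJ
Bonds formed (products):
  C-C: 2 × 338 = 676
  C-H: 8 × 405 = 3240
  Σ(formed) = 3916 kJ
ΔH = Σ(broken) − Σ(formed) = 3626 − 3916 = −290 kJ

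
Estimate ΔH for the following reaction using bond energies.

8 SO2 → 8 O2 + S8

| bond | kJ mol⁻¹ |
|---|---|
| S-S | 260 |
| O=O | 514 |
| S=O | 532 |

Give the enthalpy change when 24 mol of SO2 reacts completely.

ΔH = +6960 kJ

Bonds broken (reactants):
  S=O: 16 × 532 = 8512
  Σ(broken) = 8512 kJ
Bonds formed (products):
  O=O: 8 × 514 = 4112
  S-S: 8 × 260 = 2080
  Σ(formed) = 6192 kJ
ΔH = Σ(broken) − Σ(formed) = 8512 − 6192 = +2320 kJ
For 3× the reaction as written: 3 × (+2320) = +6960 kJ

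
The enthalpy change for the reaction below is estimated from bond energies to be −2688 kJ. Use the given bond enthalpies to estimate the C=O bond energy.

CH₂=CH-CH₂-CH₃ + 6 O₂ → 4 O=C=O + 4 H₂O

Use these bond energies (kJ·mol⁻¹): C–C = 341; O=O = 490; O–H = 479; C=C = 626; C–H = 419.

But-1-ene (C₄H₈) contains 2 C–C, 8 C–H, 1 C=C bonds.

D(C=O) ≈ 807 kJ/mol

Let D be the C=O bond energy.
Σ(broken) = 2×341 + 8×419 + 1×626 + 6×490 = 7600
Σ(formed) = 8×D + 8×479 = 3832 + 8D
ΔH = Σ(broken) − Σ(formed) = (7600) − (3832 + 8D) = +3768 − 8D
Setting this equal to −2688 kJ gives 8D = 6456, so D = 807 kJ/mol.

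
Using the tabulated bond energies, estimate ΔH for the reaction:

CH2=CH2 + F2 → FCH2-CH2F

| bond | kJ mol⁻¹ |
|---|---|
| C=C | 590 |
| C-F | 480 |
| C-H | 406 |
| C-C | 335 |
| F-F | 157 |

Bonds broken (reactants):
  C-H: 4 × 406 = 1624
  C=C: 1 × 590 = 590
  F-F: 1 × 157 = 157
  Σ(broken) = 2371 kJ
Bonds formed (products):
  C-C: 1 × 335 = 335
  C-F: 2 × 480 = 960
  C-H: 4 × 406 = 1624
  Σ(formed) = 2919 kJ
ΔH = Σ(broken) − Σ(formed) = 2371 − 2919 = −548 kJ

ΔH ≈ −548 kJ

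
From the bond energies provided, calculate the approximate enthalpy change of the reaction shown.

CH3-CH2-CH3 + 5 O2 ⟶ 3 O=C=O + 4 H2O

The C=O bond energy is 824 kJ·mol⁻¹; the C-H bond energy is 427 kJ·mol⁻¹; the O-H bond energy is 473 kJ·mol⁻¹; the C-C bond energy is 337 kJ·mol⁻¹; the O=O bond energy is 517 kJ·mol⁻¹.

ΔH ≈ −2053 kJ

Bonds broken (reactants):
  C-C: 2 × 337 = 674
  C-H: 8 × 427 = 3416
  O=O: 5 × 517 = 2585
  Σ(broken) = 6675 kJ
Bonds formed (products):
  C=O: 6 × 824 = 4944
  O-H: 8 × 473 = 3784
  Σ(formed) = 8728 kJ
ΔH = Σ(broken) − Σ(formed) = 6675 − 8728 = −2053 kJ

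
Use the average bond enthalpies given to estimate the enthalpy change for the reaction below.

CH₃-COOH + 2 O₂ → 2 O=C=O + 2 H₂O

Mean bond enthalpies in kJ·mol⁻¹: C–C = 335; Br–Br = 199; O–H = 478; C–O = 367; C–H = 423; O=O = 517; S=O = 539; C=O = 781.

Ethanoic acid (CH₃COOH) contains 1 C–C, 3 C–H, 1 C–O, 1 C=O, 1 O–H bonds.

ΔH ≈ −772 kJ

Bonds broken (reactants):
  C–C: 1 × 335 = 335
  C–H: 3 × 423 = 1269
  C–O: 1 × 367 = 367
  C=O: 1 × 781 = 781
  O–H: 1 × 478 = 478
  O=O: 2 × 517 = 1034
  Σ(broken) = 4264 kJ
Bonds formed (products):
  C=O: 4 × 781 = 3124
  O–H: 4 × 478 = 1912
  Σ(formed) = 5036 kJ
ΔH = Σ(broken) − Σ(formed) = 4264 − 5036 = −772 kJ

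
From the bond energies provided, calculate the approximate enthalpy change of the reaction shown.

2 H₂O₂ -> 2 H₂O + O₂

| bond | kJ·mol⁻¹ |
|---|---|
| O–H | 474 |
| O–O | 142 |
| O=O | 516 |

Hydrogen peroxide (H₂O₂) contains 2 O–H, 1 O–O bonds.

ΔH ≈ −232 kJ

Bonds broken (reactants):
  O–H: 4 × 474 = 1896
  O–O: 2 × 142 = 284
  Σ(broken) = 2180 kJ
Bonds formed (products):
  O–H: 4 × 474 = 1896
  O=O: 1 × 516 = 516
  Σ(formed) = 2412 kJ
ΔH = Σ(broken) − Σ(formed) = 2180 − 2412 = −232 kJ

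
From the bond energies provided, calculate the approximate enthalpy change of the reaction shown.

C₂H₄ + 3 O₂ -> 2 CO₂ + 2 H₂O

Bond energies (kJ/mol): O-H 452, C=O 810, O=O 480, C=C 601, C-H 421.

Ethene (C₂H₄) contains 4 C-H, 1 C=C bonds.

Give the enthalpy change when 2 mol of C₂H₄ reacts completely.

Bonds broken (reactants):
  C-H: 4 × 421 = 1684
  C=C: 1 × 601 = 601
  O=O: 3 × 480 = 1440
  Σ(broken) = 3725 kJ
Bonds formed (products):
  C=O: 4 × 810 = 3240
  O-H: 4 × 452 = 1808
  Σ(formed) = 5048 kJ
ΔH = Σ(broken) − Σ(formed) = 3725 − 5048 = −1323 kJ
For 2× the reaction as written: 2 × (−1323) = −2646 kJ

ΔH = −2646 kJ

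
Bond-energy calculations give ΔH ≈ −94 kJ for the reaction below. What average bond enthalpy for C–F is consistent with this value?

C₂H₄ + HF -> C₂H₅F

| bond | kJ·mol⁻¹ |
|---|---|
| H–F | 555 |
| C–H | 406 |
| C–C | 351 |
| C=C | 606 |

Let D be the C–F bond energy.
Σ(broken) = 4×406 + 1×606 + 1×555 = 2785
Σ(formed) = 1×351 + 1×D + 5×406 = 2381 + D
ΔH = Σ(broken) − Σ(formed) = (2785) − (2381 + D) = +404 − D
Setting this equal to −94 kJ gives D = 498 kJ/mol.

D(C–F) ≈ 498 kJ/mol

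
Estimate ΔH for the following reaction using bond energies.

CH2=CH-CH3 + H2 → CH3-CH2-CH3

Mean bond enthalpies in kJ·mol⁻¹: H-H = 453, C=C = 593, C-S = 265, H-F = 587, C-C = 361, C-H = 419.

ΔH ≈ −153 kJ

Bonds broken (reactants):
  C-C: 1 × 361 = 361
  C-H: 6 × 419 = 2514
  C=C: 1 × 593 = 593
  H-H: 1 × 453 = 453
  Σ(broken) = 3921 kJ
Bonds formed (products):
  C-C: 2 × 361 = 722
  C-H: 8 × 419 = 3352
  Σ(formed) = 4074 kJ
ΔH = Σ(broken) − Σ(formed) = 3921 − 4074 = −153 kJ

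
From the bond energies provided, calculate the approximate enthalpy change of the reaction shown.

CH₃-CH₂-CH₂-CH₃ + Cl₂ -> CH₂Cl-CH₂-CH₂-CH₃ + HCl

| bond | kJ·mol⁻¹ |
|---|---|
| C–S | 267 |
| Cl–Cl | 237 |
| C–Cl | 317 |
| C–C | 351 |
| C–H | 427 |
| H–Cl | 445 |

ΔH ≈ −98 kJ

Bonds broken (reactants):
  C–C: 3 × 351 = 1053
  C–H: 10 × 427 = 4270
  Cl–Cl: 1 × 237 = 237
  Σ(broken) = 5560 kJ
Bonds formed (products):
  C–C: 3 × 351 = 1053
  C–Cl: 1 × 317 = 317
  C–H: 9 × 427 = 3843
  H–Cl: 1 × 445 = 445
  Σ(formed) = 5658 kJ
ΔH = Σ(broken) − Σ(formed) = 5560 − 5658 = −98 kJ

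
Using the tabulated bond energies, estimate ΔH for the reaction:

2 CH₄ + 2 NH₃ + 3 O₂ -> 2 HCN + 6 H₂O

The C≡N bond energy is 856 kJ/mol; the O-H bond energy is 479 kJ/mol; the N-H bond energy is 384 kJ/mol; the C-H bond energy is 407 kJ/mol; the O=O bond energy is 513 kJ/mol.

Bonds broken (reactants):
  C-H: 8 × 407 = 3256
  N-H: 6 × 384 = 2304
  O=O: 3 × 513 = 1539
  Σ(broken) = 7099 kJ
Bonds formed (products):
  C≡N: 2 × 856 = 1712
  C-H: 2 × 407 = 814
  O-H: 12 × 479 = 5748
  Σ(formed) = 8274 kJ
ΔH = Σ(broken) − Σ(formed) = 7099 − 8274 = −1175 kJ

ΔH ≈ −1175 kJ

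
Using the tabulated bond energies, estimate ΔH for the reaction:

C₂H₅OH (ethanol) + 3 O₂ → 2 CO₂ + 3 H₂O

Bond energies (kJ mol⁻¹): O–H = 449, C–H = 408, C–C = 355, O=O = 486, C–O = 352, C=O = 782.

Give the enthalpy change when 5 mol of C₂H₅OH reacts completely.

Bonds broken (reactants):
  C–C: 1 × 355 = 355
  C–H: 5 × 408 = 2040
  C–O: 1 × 352 = 352
  O–H: 1 × 449 = 449
  O=O: 3 × 486 = 1458
  Σ(broken) = 4654 kJ
Bonds formed (products):
  C=O: 4 × 782 = 3128
  O–H: 6 × 449 = 2694
  Σ(formed) = 5822 kJ
ΔH = Σ(broken) − Σ(formed) = 4654 − 5822 = −1168 kJ
For 5× the reaction as written: 5 × (−1168) = −5840 kJ

ΔH = −5840 kJ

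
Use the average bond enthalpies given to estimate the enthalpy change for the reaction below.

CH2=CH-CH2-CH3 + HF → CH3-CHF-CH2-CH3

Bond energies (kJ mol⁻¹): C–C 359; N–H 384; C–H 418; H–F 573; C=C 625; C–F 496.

ΔH ≈ −75 kJ

Bonds broken (reactants):
  C–C: 2 × 359 = 718
  C–H: 8 × 418 = 3344
  C=C: 1 × 625 = 625
  H–F: 1 × 573 = 573
  Σ(broken) = 5260 kJ
Bonds formed (products):
  C–C: 3 × 359 = 1077
  C–F: 1 × 496 = 496
  C–H: 9 × 418 = 3762
  Σ(formed) = 5335 kJ
ΔH = Σ(broken) − Σ(formed) = 5260 − 5335 = −75 kJ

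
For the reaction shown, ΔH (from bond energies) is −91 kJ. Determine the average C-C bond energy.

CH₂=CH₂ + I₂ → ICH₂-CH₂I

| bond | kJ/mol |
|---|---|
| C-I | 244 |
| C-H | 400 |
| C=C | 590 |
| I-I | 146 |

Let D be the C-C bond energy.
Σ(broken) = 4×400 + 1×590 + 1×146 = 2336
Σ(formed) = 1×D + 4×400 + 2×244 = 2088 + D
ΔH = Σ(broken) − Σ(formed) = (2336) − (2088 + D) = +248 − D
Setting this equal to −91 kJ gives D = 339 kJ/mol.

D(C-C) ≈ 339 kJ/mol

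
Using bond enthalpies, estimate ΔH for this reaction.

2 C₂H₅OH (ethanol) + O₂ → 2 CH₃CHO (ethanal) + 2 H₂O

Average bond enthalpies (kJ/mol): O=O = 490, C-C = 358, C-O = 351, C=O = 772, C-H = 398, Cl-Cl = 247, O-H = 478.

ΔH ≈ −512 kJ

Bonds broken (reactants):
  C-C: 2 × 358 = 716
  C-H: 10 × 398 = 3980
  C-O: 2 × 351 = 702
  O-H: 2 × 478 = 956
  O=O: 1 × 490 = 490
  Σ(broken) = 6844 kJ
Bonds formed (products):
  C-C: 2 × 358 = 716
  C-H: 8 × 398 = 3184
  C=O: 2 × 772 = 1544
  O-H: 4 × 478 = 1912
  Σ(formed) = 7356 kJ
ΔH = Σ(broken) − Σ(formed) = 6844 − 7356 = −512 kJ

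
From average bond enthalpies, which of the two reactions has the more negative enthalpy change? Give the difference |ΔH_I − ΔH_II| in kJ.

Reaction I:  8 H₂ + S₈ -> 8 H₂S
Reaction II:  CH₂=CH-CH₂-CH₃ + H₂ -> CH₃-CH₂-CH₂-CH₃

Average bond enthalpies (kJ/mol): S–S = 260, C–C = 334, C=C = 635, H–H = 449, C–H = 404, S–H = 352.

Reaction I:
  Bonds broken (reactants):
    H–H: 8 × 449 = 3592
    S–S: 8 × 260 = 2080
    Σ(broken) = 5672 kJ
  Bonds formed (products):
    S–H: 16 × 352 = 5632
    Σ(formed) = 5632 kJ
  ΔH_I = 5672 − 5632 = +40 kJ
Reaction II:
  Bonds broken (reactants):
    C–C: 2 × 334 = 668
    C–H: 8 × 404 = 3232
    C=C: 1 × 635 = 635
    H–H: 1 × 449 = 449
    Σ(broken) = 4984 kJ
  Bonds formed (products):
    C–C: 3 × 334 = 1002
    C–H: 10 × 404 = 4040
    Σ(formed) = 5042 kJ
  ΔH_II = 4984 − 5042 = −58 kJ
ΔH_I − ΔH_II = +98 kJ, so reaction II has the more negative ΔH; |ΔH_I − ΔH_II| = 98 kJ.

Reaction II, by 98 kJ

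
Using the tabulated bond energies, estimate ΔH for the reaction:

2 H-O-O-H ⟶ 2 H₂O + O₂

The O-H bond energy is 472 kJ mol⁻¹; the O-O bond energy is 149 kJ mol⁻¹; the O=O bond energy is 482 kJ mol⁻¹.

Bonds broken (reactants):
  O-H: 4 × 472 = 1888
  O-O: 2 × 149 = 298
  Σ(broken) = 2186 kJ
Bonds formed (products):
  O-H: 4 × 472 = 1888
  O=O: 1 × 482 = 482
  Σ(formed) = 2370 kJ
ΔH = Σ(broken) − Σ(formed) = 2186 − 2370 = −184 kJ

ΔH ≈ −184 kJ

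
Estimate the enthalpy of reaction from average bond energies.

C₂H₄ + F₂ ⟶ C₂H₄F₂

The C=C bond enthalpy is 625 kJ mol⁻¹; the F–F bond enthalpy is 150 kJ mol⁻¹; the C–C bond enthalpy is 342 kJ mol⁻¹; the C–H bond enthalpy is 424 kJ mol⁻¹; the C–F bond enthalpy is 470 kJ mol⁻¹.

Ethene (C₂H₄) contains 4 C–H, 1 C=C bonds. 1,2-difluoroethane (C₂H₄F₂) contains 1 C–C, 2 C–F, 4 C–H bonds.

ΔH ≈ −507 kJ

Bonds broken (reactants):
  C–H: 4 × 424 = 1696
  C=C: 1 × 625 = 625
  F–F: 1 × 150 = 150
  Σ(broken) = 2471 kJ
Bonds formed (products):
  C–C: 1 × 342 = 342
  C–F: 2 × 470 = 940
  C–H: 4 × 424 = 1696
  Σ(formed) = 2978 kJ
ΔH = Σ(broken) − Σ(formed) = 2471 − 2978 = −507 kJ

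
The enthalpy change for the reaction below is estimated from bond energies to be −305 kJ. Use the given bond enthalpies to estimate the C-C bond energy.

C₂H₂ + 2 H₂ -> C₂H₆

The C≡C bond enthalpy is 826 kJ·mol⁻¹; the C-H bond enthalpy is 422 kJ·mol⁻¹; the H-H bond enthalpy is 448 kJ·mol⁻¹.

D(C-C) ≈ 339 kJ/mol

Let D be the C-C bond energy.
Σ(broken) = 1×826 + 2×422 + 2×448 = 2566
Σ(formed) = 1×D + 6×422 = 2532 + D
ΔH = Σ(broken) − Σ(formed) = (2566) − (2532 + D) = +34 − D
Setting this equal to −305 kJ gives D = 339 kJ/mol.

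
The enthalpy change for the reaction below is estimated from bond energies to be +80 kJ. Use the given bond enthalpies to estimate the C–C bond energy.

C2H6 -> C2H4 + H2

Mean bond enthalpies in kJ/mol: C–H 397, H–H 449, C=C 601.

Let D be the C–C bond energy.
Σ(broken) = 1×D + 6×397 = 2382 + D
Σ(formed) = 4×397 + 1×601 + 1×449 = 2638
ΔH = Σ(broken) − Σ(formed) = (2382 + D) − (2638) = −256 + D
Setting this equal to +80 kJ gives D = 336 kJ/mol.

D(C–C) ≈ 336 kJ/mol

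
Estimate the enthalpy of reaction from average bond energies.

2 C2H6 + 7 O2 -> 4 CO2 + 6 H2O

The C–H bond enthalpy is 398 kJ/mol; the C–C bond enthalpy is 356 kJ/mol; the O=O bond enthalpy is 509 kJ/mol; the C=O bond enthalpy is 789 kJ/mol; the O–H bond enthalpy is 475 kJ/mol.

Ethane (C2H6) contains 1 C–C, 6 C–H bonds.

ΔH ≈ −2961 kJ

Bonds broken (reactants):
  C–C: 2 × 356 = 712
  C–H: 12 × 398 = 4776
  O=O: 7 × 509 = 3563
  Σ(broken) = 9051 kJ
Bonds formed (products):
  C=O: 8 × 789 = 6312
  O–H: 12 × 475 = 5700
  Σ(formed) = 12012 kJ
ΔH = Σ(broken) − Σ(formed) = 9051 − 12012 = −2961 kJ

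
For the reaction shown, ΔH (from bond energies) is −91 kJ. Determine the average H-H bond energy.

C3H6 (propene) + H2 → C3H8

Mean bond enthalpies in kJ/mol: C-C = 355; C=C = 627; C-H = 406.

D(H-H) ≈ 449 kJ/mol

Let D be the H-H bond energy.
Σ(broken) = 1×355 + 6×406 + 1×627 + 1×D = 3418 + D
Σ(formed) = 2×355 + 8×406 = 3958
ΔH = Σ(broken) − Σ(formed) = (3418 + D) − (3958) = −540 + D
Setting this equal to −91 kJ gives D = 449 kJ/mol.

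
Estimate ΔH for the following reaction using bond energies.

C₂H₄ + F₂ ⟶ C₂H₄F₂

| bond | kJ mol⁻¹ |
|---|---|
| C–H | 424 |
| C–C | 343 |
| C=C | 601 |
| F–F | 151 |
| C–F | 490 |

ΔH ≈ −571 kJ

Bonds broken (reactants):
  C–H: 4 × 424 = 1696
  C=C: 1 × 601 = 601
  F–F: 1 × 151 = 151
  Σ(broken) = 2448 kJ
Bonds formed (products):
  C–C: 1 × 343 = 343
  C–F: 2 × 490 = 980
  C–H: 4 × 424 = 1696
  Σ(formed) = 3019 kJ
ΔH = Σ(broken) − Σ(formed) = 2448 − 3019 = −571 kJ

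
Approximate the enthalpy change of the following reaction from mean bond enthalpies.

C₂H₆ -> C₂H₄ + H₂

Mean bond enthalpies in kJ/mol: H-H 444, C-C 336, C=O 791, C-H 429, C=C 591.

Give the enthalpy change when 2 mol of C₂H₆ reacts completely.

Bonds broken (reactants):
  C-C: 1 × 336 = 336
  C-H: 6 × 429 = 2574
  Σ(broken) = 2910 kJ
Bonds formed (products):
  C-H: 4 × 429 = 1716
  C=C: 1 × 591 = 591
  H-H: 1 × 444 = 444
  Σ(formed) = 2751 kJ
ΔH = Σ(broken) − Σ(formed) = 2910 − 2751 = +159 kJ
For 2× the reaction as written: 2 × (+159) = +318 kJ

ΔH = +318 kJ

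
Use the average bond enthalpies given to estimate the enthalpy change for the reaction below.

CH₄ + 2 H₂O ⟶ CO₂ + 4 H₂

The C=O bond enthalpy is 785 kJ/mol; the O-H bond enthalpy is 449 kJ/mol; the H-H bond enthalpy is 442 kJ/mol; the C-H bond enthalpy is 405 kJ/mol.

ΔH ≈ +78 kJ

Bonds broken (reactants):
  C-H: 4 × 405 = 1620
  O-H: 4 × 449 = 1796
  Σ(broken) = 3416 kJ
Bonds formed (products):
  C=O: 2 × 785 = 1570
  H-H: 4 × 442 = 1768
  Σ(formed) = 3338 kJ
ΔH = Σ(broken) − Σ(formed) = 3416 − 3338 = +78 kJ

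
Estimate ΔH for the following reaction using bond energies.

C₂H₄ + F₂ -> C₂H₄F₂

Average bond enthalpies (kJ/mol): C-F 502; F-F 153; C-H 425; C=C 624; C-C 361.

Bonds broken (reactants):
  C-H: 4 × 425 = 1700
  C=C: 1 × 624 = 624
  F-F: 1 × 153 = 153
  Σ(broken) = 2477 kJ
Bonds formed (products):
  C-C: 1 × 361 = 361
  C-F: 2 × 502 = 1004
  C-H: 4 × 425 = 1700
  Σ(formed) = 3065 kJ
ΔH = Σ(broken) − Σ(formed) = 2477 − 3065 = −588 kJ

ΔH ≈ −588 kJ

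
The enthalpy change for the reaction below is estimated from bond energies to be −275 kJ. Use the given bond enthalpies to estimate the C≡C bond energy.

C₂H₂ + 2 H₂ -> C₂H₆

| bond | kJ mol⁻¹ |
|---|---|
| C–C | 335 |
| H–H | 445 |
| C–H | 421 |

D(C≡C) ≈ 854 kJ/mol

Let D be the C≡C bond energy.
Σ(broken) = 1×D + 2×421 + 2×445 = 1732 + D
Σ(formed) = 1×335 + 6×421 = 2861
ΔH = Σ(broken) − Σ(formed) = (1732 + D) − (2861) = −1129 + D
Setting this equal to −275 kJ gives D = 854 kJ/mol.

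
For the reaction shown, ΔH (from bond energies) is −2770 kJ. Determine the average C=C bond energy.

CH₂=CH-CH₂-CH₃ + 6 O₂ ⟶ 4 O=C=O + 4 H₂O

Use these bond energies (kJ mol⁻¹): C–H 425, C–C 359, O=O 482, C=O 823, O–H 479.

Let D be the C=C bond energy.
Σ(broken) = 2×359 + 8×425 + 1×D + 6×482 = 7010 + D
Σ(formed) = 8×823 + 8×479 = 10416
ΔH = Σ(broken) − Σ(formed) = (7010 + D) − (10416) = −3406 + D
Setting this equal to −2770 kJ gives D = 636 kJ/mol.

D(C=C) ≈ 636 kJ/mol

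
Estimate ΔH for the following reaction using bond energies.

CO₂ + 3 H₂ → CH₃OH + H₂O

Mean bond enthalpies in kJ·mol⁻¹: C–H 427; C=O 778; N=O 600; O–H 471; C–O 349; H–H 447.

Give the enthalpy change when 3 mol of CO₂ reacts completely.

Bonds broken (reactants):
  C=O: 2 × 778 = 1556
  H–H: 3 × 447 = 1341
  Σ(broken) = 2897 kJ
Bonds formed (products):
  C–H: 3 × 427 = 1281
  C–O: 1 × 349 = 349
  O–H: 3 × 471 = 1413
  Σ(formed) = 3043 kJ
ΔH = Σ(broken) − Σ(formed) = 2897 − 3043 = −146 kJ
For 3× the reaction as written: 3 × (−146) = −438 kJ

ΔH = −438 kJ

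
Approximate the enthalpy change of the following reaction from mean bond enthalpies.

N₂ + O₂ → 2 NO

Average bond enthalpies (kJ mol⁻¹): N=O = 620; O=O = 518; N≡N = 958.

ΔH ≈ +236 kJ

Bonds broken (reactants):
  N≡N: 1 × 958 = 958
  O=O: 1 × 518 = 518
  Σ(broken) = 1476 kJ
Bonds formed (products):
  N=O: 2 × 620 = 1240
  Σ(formed) = 1240 kJ
ΔH = Σ(broken) − Σ(formed) = 1476 − 1240 = +236 kJ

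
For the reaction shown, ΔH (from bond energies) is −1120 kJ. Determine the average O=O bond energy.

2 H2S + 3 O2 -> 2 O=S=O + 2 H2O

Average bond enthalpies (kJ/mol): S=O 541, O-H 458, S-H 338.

Let D be the O=O bond energy.
Σ(broken) = 3×D + 4×338 = 1352 + 3D
Σ(formed) = 4×458 + 4×541 = 3996
ΔH = Σ(broken) − Σ(formed) = (1352 + 3D) − (3996) = −2644 + 3D
Setting this equal to −1120 kJ gives 3D = 1524, so D = 508 kJ/mol.

D(O=O) ≈ 508 kJ/mol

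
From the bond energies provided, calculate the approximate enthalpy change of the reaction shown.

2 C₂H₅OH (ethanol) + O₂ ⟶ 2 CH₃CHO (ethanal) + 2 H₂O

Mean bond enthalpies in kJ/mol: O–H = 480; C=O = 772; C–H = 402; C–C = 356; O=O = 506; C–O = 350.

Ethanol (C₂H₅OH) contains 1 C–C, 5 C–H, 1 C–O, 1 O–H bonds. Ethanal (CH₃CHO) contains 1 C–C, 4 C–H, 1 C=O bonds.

ΔH ≈ −494 kJ

Bonds broken (reactants):
  C–C: 2 × 356 = 712
  C–H: 10 × 402 = 4020
  C–O: 2 × 350 = 700
  O–H: 2 × 480 = 960
  O=O: 1 × 506 = 506
  Σ(broken) = 6898 kJ
Bonds formed (products):
  C–C: 2 × 356 = 712
  C–H: 8 × 402 = 3216
  C=O: 2 × 772 = 1544
  O–H: 4 × 480 = 1920
  Σ(formed) = 7392 kJ
ΔH = Σ(broken) − Σ(formed) = 6898 − 7392 = −494 kJ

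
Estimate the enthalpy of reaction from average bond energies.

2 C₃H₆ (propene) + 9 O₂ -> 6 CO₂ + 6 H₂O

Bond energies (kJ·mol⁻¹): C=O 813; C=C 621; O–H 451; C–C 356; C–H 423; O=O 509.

Bonds broken (reactants):
  C–C: 2 × 356 = 712
  C–H: 12 × 423 = 5076
  C=C: 2 × 621 = 1242
  O=O: 9 × 509 = 4581
  Σ(broken) = 11611 kJ
Bonds formed (products):
  C=O: 12 × 813 = 9756
  O–H: 12 × 451 = 5412
  Σ(formed) = 15168 kJ
ΔH = Σ(broken) − Σ(formed) = 11611 − 15168 = −3557 kJ

ΔH ≈ −3557 kJ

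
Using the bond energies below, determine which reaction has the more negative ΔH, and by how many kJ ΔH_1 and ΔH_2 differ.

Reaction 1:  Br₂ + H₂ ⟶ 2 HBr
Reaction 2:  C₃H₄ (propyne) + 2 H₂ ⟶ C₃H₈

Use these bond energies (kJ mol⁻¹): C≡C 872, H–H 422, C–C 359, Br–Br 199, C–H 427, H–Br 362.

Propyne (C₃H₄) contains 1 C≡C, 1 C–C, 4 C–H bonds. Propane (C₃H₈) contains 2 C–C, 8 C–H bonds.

Reaction 1:
  Bonds broken (reactants):
    Br–Br: 1 × 199 = 199
    H–H: 1 × 422 = 422
    Σ(broken) = 621 kJ
  Bonds formed (products):
    H–Br: 2 × 362 = 724
    Σ(formed) = 724 kJ
  ΔH_1 = 621 − 724 = −103 kJ
Reaction 2:
  Bonds broken (reactants):
    C≡C: 1 × 872 = 872
    C–C: 1 × 359 = 359
    C–H: 4 × 427 = 1708
    H–H: 2 × 422 = 844
    Σ(broken) = 3783 kJ
  Bonds formed (products):
    C–C: 2 × 359 = 718
    C–H: 8 × 427 = 3416
    Σ(formed) = 4134 kJ
  ΔH_2 = 3783 − 4134 = −351 kJ
ΔH_1 − ΔH_2 = +248 kJ, so reaction 2 has the more negative ΔH; |ΔH_1 − ΔH_2| = 248 kJ.

Reaction 2, by 248 kJ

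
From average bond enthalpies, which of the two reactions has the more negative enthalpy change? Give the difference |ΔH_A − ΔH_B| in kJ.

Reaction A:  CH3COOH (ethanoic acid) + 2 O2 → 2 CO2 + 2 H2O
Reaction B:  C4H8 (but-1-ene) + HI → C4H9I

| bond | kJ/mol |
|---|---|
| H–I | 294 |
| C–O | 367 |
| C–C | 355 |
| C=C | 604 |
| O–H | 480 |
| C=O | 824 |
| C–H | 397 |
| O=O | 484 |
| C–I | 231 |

Reaction A:
  Bonds broken (reactants):
    C–C: 1 × 355 = 355
    C–H: 3 × 397 = 1191
    C–O: 1 × 367 = 367
    C=O: 1 × 824 = 824
    O–H: 1 × 480 = 480
    O=O: 2 × 484 = 968
    Σ(broken) = 4185 kJ
  Bonds formed (products):
    C=O: 4 × 824 = 3296
    O–H: 4 × 480 = 1920
    Σ(formed) = 5216 kJ
  ΔH_A = 4185 − 5216 = −1031 kJ
Reaction B:
  Bonds broken (reactants):
    C–C: 2 × 355 = 710
    C–H: 8 × 397 = 3176
    C=C: 1 × 604 = 604
    H–I: 1 × 294 = 294
    Σ(broken) = 4784 kJ
  Bonds formed (products):
    C–C: 3 × 355 = 1065
    C–H: 9 × 397 = 3573
    C–I: 1 × 231 = 231
    Σ(formed) = 4869 kJ
  ΔH_B = 4784 − 4869 = −85 kJ
ΔH_A − ΔH_B = −946 kJ, so reaction A has the more negative ΔH; |ΔH_A − ΔH_B| = 946 kJ.

Reaction A, by 946 kJ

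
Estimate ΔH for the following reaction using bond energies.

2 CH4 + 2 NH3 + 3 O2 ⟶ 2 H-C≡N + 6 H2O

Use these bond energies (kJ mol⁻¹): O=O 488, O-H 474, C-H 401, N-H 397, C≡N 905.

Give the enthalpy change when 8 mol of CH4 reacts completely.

Bonds broken (reactants):
  C-H: 8 × 401 = 3208
  N-H: 6 × 397 = 2382
  O=O: 3 × 488 = 1464
  Σ(broken) = 7054 kJ
Bonds formed (products):
  C≡N: 2 × 905 = 1810
  C-H: 2 × 401 = 802
  O-H: 12 × 474 = 5688
  Σ(formed) = 8300 kJ
ΔH = Σ(broken) − Σ(formed) = 7054 − 8300 = −1246 kJ
For 4× the reaction as written: 4 × (−1246) = −4984 kJ

ΔH = −4984 kJ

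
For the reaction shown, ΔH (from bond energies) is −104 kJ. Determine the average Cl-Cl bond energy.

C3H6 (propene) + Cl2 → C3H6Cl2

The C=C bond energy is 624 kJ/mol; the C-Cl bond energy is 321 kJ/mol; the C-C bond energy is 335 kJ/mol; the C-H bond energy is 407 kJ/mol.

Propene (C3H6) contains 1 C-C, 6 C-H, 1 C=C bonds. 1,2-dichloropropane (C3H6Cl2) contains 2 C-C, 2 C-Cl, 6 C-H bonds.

D(Cl-Cl) ≈ 249 kJ/mol

Let D be the Cl-Cl bond energy.
Σ(broken) = 1×335 + 6×407 + 1×624 + 1×D = 3401 + D
Σ(formed) = 2×335 + 2×321 + 6×407 = 3754
ΔH = Σ(broken) − Σ(formed) = (3401 + D) − (3754) = −353 + D
Setting this equal to −104 kJ gives D = 249 kJ/mol.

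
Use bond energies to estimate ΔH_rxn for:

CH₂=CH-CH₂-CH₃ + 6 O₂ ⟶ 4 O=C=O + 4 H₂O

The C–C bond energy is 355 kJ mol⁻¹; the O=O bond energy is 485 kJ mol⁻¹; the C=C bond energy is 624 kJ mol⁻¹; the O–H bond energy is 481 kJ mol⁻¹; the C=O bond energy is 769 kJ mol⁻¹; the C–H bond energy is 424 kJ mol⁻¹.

Bonds broken (reactants):
  C–C: 2 × 355 = 710
  C–H: 8 × 424 = 3392
  C=C: 1 × 624 = 624
  O=O: 6 × 485 = 2910
  Σ(broken) = 7636 kJ
Bonds formed (products):
  C=O: 8 × 769 = 6152
  O–H: 8 × 481 = 3848
  Σ(formed) = 10000 kJ
ΔH = Σ(broken) − Σ(formed) = 7636 − 10000 = −2364 kJ

ΔH ≈ −2364 kJ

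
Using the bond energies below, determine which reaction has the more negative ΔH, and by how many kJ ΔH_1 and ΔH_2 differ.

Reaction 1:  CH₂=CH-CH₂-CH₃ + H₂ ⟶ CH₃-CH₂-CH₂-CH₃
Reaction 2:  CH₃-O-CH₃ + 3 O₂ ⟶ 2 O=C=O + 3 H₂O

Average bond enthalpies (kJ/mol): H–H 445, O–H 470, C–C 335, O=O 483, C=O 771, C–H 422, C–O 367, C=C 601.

Reaction 2, by 1056 kJ

Reaction 1:
  Bonds broken (reactants):
    C–C: 2 × 335 = 670
    C–H: 8 × 422 = 3376
    C=C: 1 × 601 = 601
    H–H: 1 × 445 = 445
    Σ(broken) = 5092 kJ
  Bonds formed (products):
    C–C: 3 × 335 = 1005
    C–H: 10 × 422 = 4220
    Σ(formed) = 5225 kJ
  ΔH_1 = 5092 − 5225 = −133 kJ
Reaction 2:
  Bonds broken (reactants):
    C–H: 6 × 422 = 2532
    C–O: 2 × 367 = 734
    O=O: 3 × 483 = 1449
    Σ(broken) = 4715 kJ
  Bonds formed (products):
    C=O: 4 × 771 = 3084
    O–H: 6 × 470 = 2820
    Σ(formed) = 5904 kJ
  ΔH_2 = 4715 − 5904 = −1189 kJ
ΔH_1 − ΔH_2 = +1056 kJ, so reaction 2 has the more negative ΔH; |ΔH_1 − ΔH_2| = 1056 kJ.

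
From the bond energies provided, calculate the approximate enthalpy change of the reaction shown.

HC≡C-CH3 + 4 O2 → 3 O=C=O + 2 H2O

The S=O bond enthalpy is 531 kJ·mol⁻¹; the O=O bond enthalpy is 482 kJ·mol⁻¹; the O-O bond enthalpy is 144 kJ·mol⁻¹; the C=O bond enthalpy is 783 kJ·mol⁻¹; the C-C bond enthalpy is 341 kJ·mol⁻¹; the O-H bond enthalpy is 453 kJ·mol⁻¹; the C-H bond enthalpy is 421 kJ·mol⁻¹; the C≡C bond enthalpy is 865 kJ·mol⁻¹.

Bonds broken (reactants):
  C≡C: 1 × 865 = 865
  C-C: 1 × 341 = 341
  C-H: 4 × 421 = 1684
  O=O: 4 × 482 = 1928
  Σ(broken) = 4818 kJ
Bonds formed (products):
  C=O: 6 × 783 = 4698
  O-H: 4 × 453 = 1812
  Σ(formed) = 6510 kJ
ΔH = Σ(broken) − Σ(formed) = 4818 − 6510 = −1692 kJ

ΔH ≈ −1692 kJ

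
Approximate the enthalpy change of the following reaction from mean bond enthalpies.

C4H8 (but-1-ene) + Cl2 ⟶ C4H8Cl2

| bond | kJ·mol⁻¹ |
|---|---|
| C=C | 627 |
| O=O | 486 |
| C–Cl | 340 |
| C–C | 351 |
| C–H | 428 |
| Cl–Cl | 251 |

ΔH ≈ −153 kJ

Bonds broken (reactants):
  C–C: 2 × 351 = 702
  C–H: 8 × 428 = 3424
  C=C: 1 × 627 = 627
  Cl–Cl: 1 × 251 = 251
  Σ(broken) = 5004 kJ
Bonds formed (products):
  C–C: 3 × 351 = 1053
  C–Cl: 2 × 340 = 680
  C–H: 8 × 428 = 3424
  Σ(formed) = 5157 kJ
ΔH = Σ(broken) − Σ(formed) = 5004 − 5157 = −153 kJ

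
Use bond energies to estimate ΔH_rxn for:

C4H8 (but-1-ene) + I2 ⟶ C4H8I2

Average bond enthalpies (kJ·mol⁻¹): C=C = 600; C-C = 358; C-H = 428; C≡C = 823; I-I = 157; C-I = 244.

Bonds broken (reactants):
  C-C: 2 × 358 = 716
  C-H: 8 × 428 = 3424
  C=C: 1 × 600 = 600
  I-I: 1 × 157 = 157
  Σ(broken) = 4897 kJ
Bonds formed (products):
  C-C: 3 × 358 = 1074
  C-H: 8 × 428 = 3424
  C-I: 2 × 244 = 488
  Σ(formed) = 4986 kJ
ΔH = Σ(broken) − Σ(formed) = 4897 − 4986 = −89 kJ

ΔH ≈ −89 kJ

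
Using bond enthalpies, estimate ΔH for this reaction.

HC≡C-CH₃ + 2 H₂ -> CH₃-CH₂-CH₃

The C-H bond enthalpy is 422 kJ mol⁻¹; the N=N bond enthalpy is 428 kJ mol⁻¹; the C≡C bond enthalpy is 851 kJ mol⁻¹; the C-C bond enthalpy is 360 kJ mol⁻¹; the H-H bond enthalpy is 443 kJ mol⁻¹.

Bonds broken (reactants):
  C≡C: 1 × 851 = 851
  C-C: 1 × 360 = 360
  C-H: 4 × 422 = 1688
  H-H: 2 × 443 = 886
  Σ(broken) = 3785 kJ
Bonds formed (products):
  C-C: 2 × 360 = 720
  C-H: 8 × 422 = 3376
  Σ(formed) = 4096 kJ
ΔH = Σ(broken) − Σ(formed) = 3785 − 4096 = −311 kJ

ΔH ≈ −311 kJ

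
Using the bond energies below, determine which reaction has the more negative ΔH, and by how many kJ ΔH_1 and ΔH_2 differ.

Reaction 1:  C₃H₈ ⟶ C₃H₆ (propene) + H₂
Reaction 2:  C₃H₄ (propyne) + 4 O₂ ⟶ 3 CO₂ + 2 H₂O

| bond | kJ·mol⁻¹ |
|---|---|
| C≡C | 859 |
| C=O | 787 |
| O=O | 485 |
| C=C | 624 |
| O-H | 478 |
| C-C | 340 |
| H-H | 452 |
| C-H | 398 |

Reaction 2, by 1963 kJ

Reaction 1:
  Bonds broken (reactants):
    C-C: 2 × 340 = 680
    C-H: 8 × 398 = 3184
    Σ(broken) = 3864 kJ
  Bonds formed (products):
    C-C: 1 × 340 = 340
    C-H: 6 × 398 = 2388
    C=C: 1 × 624 = 624
    H-H: 1 × 452 = 452
    Σ(formed) = 3804 kJ
  ΔH_1 = 3864 − 3804 = +60 kJ
Reaction 2:
  Bonds broken (reactants):
    C≡C: 1 × 859 = 859
    C-C: 1 × 340 = 340
    C-H: 4 × 398 = 1592
    O=O: 4 × 485 = 1940
    Σ(broken) = 4731 kJ
  Bonds formed (products):
    C=O: 6 × 787 = 4722
    O-H: 4 × 478 = 1912
    Σ(formed) = 6634 kJ
  ΔH_2 = 4731 − 6634 = −1903 kJ
ΔH_1 − ΔH_2 = +1963 kJ, so reaction 2 has the more negative ΔH; |ΔH_1 − ΔH_2| = 1963 kJ.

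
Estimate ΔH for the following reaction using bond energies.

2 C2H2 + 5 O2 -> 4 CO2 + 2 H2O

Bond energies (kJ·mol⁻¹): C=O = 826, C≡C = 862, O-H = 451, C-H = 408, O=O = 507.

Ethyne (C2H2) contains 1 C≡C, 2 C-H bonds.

Bonds broken (reactants):
  C≡C: 2 × 862 = 1724
  C-H: 4 × 408 = 1632
  O=O: 5 × 507 = 2535
  Σ(broken) = 5891 kJ
Bonds formed (products):
  C=O: 8 × 826 = 6608
  O-H: 4 × 451 = 1804
  Σ(formed) = 8412 kJ
ΔH = Σ(broken) − Σ(formed) = 5891 − 8412 = −2521 kJ

ΔH ≈ −2521 kJ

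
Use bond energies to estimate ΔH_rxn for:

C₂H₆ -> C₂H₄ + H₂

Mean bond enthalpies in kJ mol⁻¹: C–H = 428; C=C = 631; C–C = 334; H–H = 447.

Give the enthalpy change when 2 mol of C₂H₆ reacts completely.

Bonds broken (reactants):
  C–C: 1 × 334 = 334
  C–H: 6 × 428 = 2568
  Σ(broken) = 2902 kJ
Bonds formed (products):
  C–H: 4 × 428 = 1712
  C=C: 1 × 631 = 631
  H–H: 1 × 447 = 447
  Σ(formed) = 2790 kJ
ΔH = Σ(broken) − Σ(formed) = 2902 − 2790 = +112 kJ
For 2× the reaction as written: 2 × (+112) = +224 kJ

ΔH = +224 kJ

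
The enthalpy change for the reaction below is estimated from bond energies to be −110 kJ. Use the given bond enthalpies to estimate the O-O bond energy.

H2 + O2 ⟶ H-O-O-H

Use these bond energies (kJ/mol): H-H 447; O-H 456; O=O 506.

Let D be the O-O bond energy.
Σ(broken) = 1×447 + 1×506 = 953
Σ(formed) = 2×456 + 1×D = 912 + D
ΔH = Σ(broken) − Σ(formed) = (953) − (912 + D) = +41 − D
Setting this equal to −110 kJ gives D = 151 kJ/mol.

D(O-O) ≈ 151 kJ/mol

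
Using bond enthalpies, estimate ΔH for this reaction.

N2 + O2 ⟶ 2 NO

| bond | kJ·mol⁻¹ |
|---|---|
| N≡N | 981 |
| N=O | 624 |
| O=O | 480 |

ΔH ≈ +213 kJ

Bonds broken (reactants):
  N≡N: 1 × 981 = 981
  O=O: 1 × 480 = 480
  Σ(broken) = 1461 kJ
Bonds formed (products):
  N=O: 2 × 624 = 1248
  Σ(formed) = 1248 kJ
ΔH = Σ(broken) − Σ(formed) = 1461 − 1248 = +213 kJ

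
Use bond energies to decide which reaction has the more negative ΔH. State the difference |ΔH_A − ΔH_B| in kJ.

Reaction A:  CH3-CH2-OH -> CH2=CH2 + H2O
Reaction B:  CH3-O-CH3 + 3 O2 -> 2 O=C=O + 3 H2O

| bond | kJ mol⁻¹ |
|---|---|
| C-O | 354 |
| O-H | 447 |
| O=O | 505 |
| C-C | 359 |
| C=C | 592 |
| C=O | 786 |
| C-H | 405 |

Reaction B, by 1252 kJ

Reaction A:
  Bonds broken (reactants):
    C-C: 1 × 359 = 359
    C-H: 5 × 405 = 2025
    C-O: 1 × 354 = 354
    O-H: 1 × 447 = 447
    Σ(broken) = 3185 kJ
  Bonds formed (products):
    C-H: 4 × 405 = 1620
    C=C: 1 × 592 = 592
    O-H: 2 × 447 = 894
    Σ(formed) = 3106 kJ
  ΔH_A = 3185 − 3106 = +79 kJ
Reaction B:
  Bonds broken (reactants):
    C-H: 6 × 405 = 2430
    C-O: 2 × 354 = 708
    O=O: 3 × 505 = 1515
    Σ(broken) = 4653 kJ
  Bonds formed (products):
    C=O: 4 × 786 = 3144
    O-H: 6 × 447 = 2682
    Σ(formed) = 5826 kJ
  ΔH_B = 4653 − 5826 = −1173 kJ
ΔH_A − ΔH_B = +1252 kJ, so reaction B has the more negative ΔH; |ΔH_A − ΔH_B| = 1252 kJ.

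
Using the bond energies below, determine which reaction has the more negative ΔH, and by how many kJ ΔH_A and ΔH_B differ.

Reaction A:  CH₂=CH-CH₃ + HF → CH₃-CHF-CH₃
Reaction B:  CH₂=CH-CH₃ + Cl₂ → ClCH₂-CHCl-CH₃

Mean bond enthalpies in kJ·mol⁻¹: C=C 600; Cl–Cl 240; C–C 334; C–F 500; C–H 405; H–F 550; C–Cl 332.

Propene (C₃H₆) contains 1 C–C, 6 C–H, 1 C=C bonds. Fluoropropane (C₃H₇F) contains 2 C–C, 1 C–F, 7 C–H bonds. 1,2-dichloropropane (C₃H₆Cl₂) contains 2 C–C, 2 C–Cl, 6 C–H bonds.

Reaction A:
  Bonds broken (reactants):
    C–C: 1 × 334 = 334
    C–H: 6 × 405 = 2430
    C=C: 1 × 600 = 600
    H–F: 1 × 550 = 550
    Σ(broken) = 3914 kJ
  Bonds formed (products):
    C–C: 2 × 334 = 668
    C–F: 1 × 500 = 500
    C–H: 7 × 405 = 2835
    Σ(formed) = 4003 kJ
  ΔH_A = 3914 − 4003 = −89 kJ
Reaction B:
  Bonds broken (reactants):
    C–C: 1 × 334 = 334
    C–H: 6 × 405 = 2430
    C=C: 1 × 600 = 600
    Cl–Cl: 1 × 240 = 240
    Σ(broken) = 3604 kJ
  Bonds formed (products):
    C–C: 2 × 334 = 668
    C–Cl: 2 × 332 = 664
    C–H: 6 × 405 = 2430
    Σ(formed) = 3762 kJ
  ΔH_B = 3604 − 3762 = −158 kJ
ΔH_A − ΔH_B = +69 kJ, so reaction B has the more negative ΔH; |ΔH_A − ΔH_B| = 69 kJ.

Reaction B, by 69 kJ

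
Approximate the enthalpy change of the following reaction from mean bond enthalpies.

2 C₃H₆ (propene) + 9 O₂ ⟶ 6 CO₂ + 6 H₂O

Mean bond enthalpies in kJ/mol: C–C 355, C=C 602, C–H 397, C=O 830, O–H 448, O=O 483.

ΔH ≈ −4311 kJ

Bonds broken (reactants):
  C–C: 2 × 355 = 710
  C–H: 12 × 397 = 4764
  C=C: 2 × 602 = 1204
  O=O: 9 × 483 = 4347
  Σ(broken) = 11025 kJ
Bonds formed (products):
  C=O: 12 × 830 = 9960
  O–H: 12 × 448 = 5376
  Σ(formed) = 15336 kJ
ΔH = Σ(broken) − Σ(formed) = 11025 − 15336 = −4311 kJ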